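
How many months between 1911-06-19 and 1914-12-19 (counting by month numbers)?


From June 1911 to December 1914
3 years * 12 = 36 months, plus 6 months = 42

42 months


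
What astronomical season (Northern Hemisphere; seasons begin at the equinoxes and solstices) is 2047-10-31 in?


Date: October 31
Astronomical Autumn (approx.; exact equinox/solstice day varies by year): September 22 to December 20
October 31 falls within the Autumn window

Autumn


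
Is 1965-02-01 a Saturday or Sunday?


Anchor: Jan 1, 1965. With p = 1965 - 1 = 1964: (p + p//4 - p//100 + p//400) mod 7 = (1964 + 491 - 19 + 4) mod 7 = 2440 mod 7 = 4 -> Friday (Mon=0 ... Sun=6)
Day of year: 32; offset = 31
Weekday index = (4 + 31) mod 7 = 0 -> Monday
Weekend days: Saturday, Sunday

No


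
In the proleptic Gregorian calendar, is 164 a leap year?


Gregorian leap year rule: divisible by 4, but not by 100, unless also by 400.
164 is divisible by 4 but not 100 -> leap year

Yes


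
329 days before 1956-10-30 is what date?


Start: 1956-10-30, subtract 329 days
Back 30 days from October 30 reaches September 30, 1956 -> 299 left
September 1956 has 30 days -> back to August 31, 1956 -> 269 left
August 1956 has 31 days -> back to July 31, 1956 -> 238 left
July 1956 has 31 days -> back to June 30, 1956 -> 207 left
June 1956 has 30 days -> back to May 31, 1956 -> 177 left
May 1956 has 31 days -> back to April 30, 1956 -> 146 left
April 1956 has 30 days -> back to March 31, 1956 -> 116 left
March 1956 has 31 days -> back to February 29, 1956 -> 85 left
February 1956 has 29 days -> back to January 31, 1956 -> 56 left
January 1956 has 31 days -> back to December 31, 1955 -> 25 left
December 1955: 31 - 25 = 6 -> lands on December 6

Result: 1955-12-06


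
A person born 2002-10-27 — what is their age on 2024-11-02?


Birth: 2002-10-27
Reference: 2024-11-02
Year difference: 2024 - 2002 = 22

22 years old


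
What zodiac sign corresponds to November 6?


Date: November 6
Conventional tropical zodiac dates: Scorpio from October 23 onward; Sagittarius starts November 22
November 6 falls within the Scorpio range

Scorpio


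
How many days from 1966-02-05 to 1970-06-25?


From 1966-02-05 to 1970-06-25
1966-02-05: days before February = 31; day of year = 31 + 5 = 36
1970-06-25: days before June = 31 + 28 + 31 + 30 + 31 = 151 (1970 is not a leap year); day of year = 151 + 25 = 176
Rest of 1966: 365 - 36 = 329
Full years 1967 (365), 1968 (366), 1969 (365): 1096
Total = 329 + 1096 + 176 = 1601

1601 days


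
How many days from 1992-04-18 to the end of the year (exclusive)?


Day of year: 109 of 366
Remaining = 366 - 109

257 days


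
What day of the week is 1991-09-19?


Date: September 19, 1991
Anchor: Jan 1, 1991. With p = 1991 - 1 = 1990: (p + p//4 - p//100 + p//400) mod 7 = (1990 + 497 - 19 + 4) mod 7 = 2472 mod 7 = 1 -> Tuesday (Mon=0 ... Sun=6)
Days before September (Jan-Aug): 243; offset = 243 + 19 - 1 = 261
Weekday index = (1 + 261) mod 7 = 3

Day of the week: Thursday


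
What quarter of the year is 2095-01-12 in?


Month: January (month 1)
Q1: Jan-Mar, Q2: Apr-Jun, Q3: Jul-Sep, Q4: Oct-Dec

Q1


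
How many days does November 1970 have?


November 1970

30 days


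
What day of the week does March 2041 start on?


Target: March 1, 2041
Anchor: Jan 1, 2041. With p = 2041 - 1 = 2040: (p + p//4 - p//100 + p//400) mod 7 = (2040 + 510 - 20 + 5) mod 7 = 2535 mod 7 = 1 -> Tuesday (Mon=0 ... Sun=6)
Days before March (Jan-Feb): 59 days
Weekday index = (1 + 59) mod 7 = 4

Friday


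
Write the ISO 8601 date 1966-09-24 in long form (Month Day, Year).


ISO 1966-09-24 parses as year=1966, month=09, day=24
Month 9 -> September

September 24, 1966


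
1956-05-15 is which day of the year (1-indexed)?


Date: May 15, 1956
Days in months 1 through 4: 121
Plus 15 days in May

Day of year: 136


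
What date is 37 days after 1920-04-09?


Start: 1920-04-09, add 37 days
April 1920 has 30 days: 30 - 9 = 21 days to April 30 -> 16 left
May 1920: 16 <= 31 -> lands on May 16

Result: 1920-05-16


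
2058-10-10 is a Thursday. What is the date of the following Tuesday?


Current: Thursday
Target: Tuesday
Days ahead: 5

Next Tuesday: 2058-10-15


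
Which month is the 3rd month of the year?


Month 3 of 12

March


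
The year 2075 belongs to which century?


Century = (year - 1) // 100 + 1
= (2075 - 1) // 100 + 1
= 2074 // 100 + 1
= 20 + 1

21st century


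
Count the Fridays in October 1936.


October 1936 has 31 days
Anchor: Jan 1, 1936. With p = 1936 - 1 = 1935: (p + p//4 - p//100 + p//400) mod 7 = (1935 + 483 - 19 + 4) mod 7 = 2403 mod 7 = 2 -> Wednesday (Mon=0 ... Sun=6)
Days before October (Jan-Sep): 274; October 1 index = (2 + 274) mod 7 = 3 -> Thursday
First Friday is October 2
Fridays: 2, 9, 16, 23, 30

5 Fridays


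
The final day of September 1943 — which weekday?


September 1943 has 30 days
Anchor: Jan 1, 1943. With p = 1943 - 1 = 1942: (p + p//4 - p//100 + p//400) mod 7 = (1942 + 485 - 19 + 4) mod 7 = 2412 mod 7 = 4 -> Friday (Mon=0 ... Sun=6)
Days before September (Jan-Aug): 243; September 1 index = (4 + 243) mod 7 = 2 -> Wednesday
Last day offset: 30 - 1 = 29 days
Weekday index = (2 + 29) mod 7 = 3

Thursday, September 30


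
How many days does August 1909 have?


August 1909

31 days


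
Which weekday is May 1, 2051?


Target: May 1, 2051
Anchor: Jan 1, 2051. With p = 2051 - 1 = 2050: (p + p//4 - p//100 + p//400) mod 7 = (2050 + 512 - 20 + 5) mod 7 = 2547 mod 7 = 6 -> Sunday (Mon=0 ... Sun=6)
Days before May (Jan-Apr): 120 days
Weekday index = (6 + 120) mod 7 = 0

Monday


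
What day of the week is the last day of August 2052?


August 2052 has 31 days
Anchor: Jan 1, 2052. With p = 2052 - 1 = 2051: (p + p//4 - p//100 + p//400) mod 7 = (2051 + 512 - 20 + 5) mod 7 = 2548 mod 7 = 0 -> Monday (Mon=0 ... Sun=6)
Days before August (Jan-Jul): 213; August 1 index = (0 + 213) mod 7 = 3 -> Thursday
Last day offset: 31 - 1 = 30 days
Weekday index = (3 + 30) mod 7 = 5

Saturday, August 31


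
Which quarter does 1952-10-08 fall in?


Month: October (month 10)
Q1: Jan-Mar, Q2: Apr-Jun, Q3: Jul-Sep, Q4: Oct-Dec

Q4


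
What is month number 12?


Month 12 of 12

December


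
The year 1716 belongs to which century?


Century = (year - 1) // 100 + 1
= (1716 - 1) // 100 + 1
= 1715 // 100 + 1
= 17 + 1

18th century


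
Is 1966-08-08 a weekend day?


Anchor: Jan 1, 1966. With p = 1966 - 1 = 1965: (p + p//4 - p//100 + p//400) mod 7 = (1965 + 491 - 19 + 4) mod 7 = 2441 mod 7 = 5 -> Saturday (Mon=0 ... Sun=6)
Day of year: 220; offset = 219
Weekday index = (5 + 219) mod 7 = 0 -> Monday
Weekend days: Saturday, Sunday

No


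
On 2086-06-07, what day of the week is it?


Date: June 7, 2086
Anchor: Jan 1, 2086. With p = 2086 - 1 = 2085: (p + p//4 - p//100 + p//400) mod 7 = (2085 + 521 - 20 + 5) mod 7 = 2591 mod 7 = 1 -> Tuesday (Mon=0 ... Sun=6)
Days before June (Jan-May): 151; offset = 151 + 7 - 1 = 157
Weekday index = (1 + 157) mod 7 = 4

Day of the week: Friday


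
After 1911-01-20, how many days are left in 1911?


Day of year: 20 of 365
Remaining = 365 - 20

345 days


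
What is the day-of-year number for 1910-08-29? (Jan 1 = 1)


Date: August 29, 1910
Days in months 1 through 7: 212
Plus 29 days in August

Day of year: 241


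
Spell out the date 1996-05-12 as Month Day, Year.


ISO 1996-05-12 parses as year=1996, month=05, day=12
Month 5 -> May

May 12, 1996


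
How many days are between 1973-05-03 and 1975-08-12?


From 1973-05-03 to 1975-08-12
1973-05-03: days before May = 31 + 28 + 31 + 30 = 120 (1973 is not a leap year); day of year = 120 + 3 = 123
1975-08-12: days before August = 31 + 28 + 31 + 30 + 31 + 30 + 31 = 212 (1975 is not a leap year); day of year = 212 + 12 = 224
Rest of 1973: 365 - 123 = 242
Full years 1974 (365): 365
Total = 242 + 365 + 224 = 831

831 days


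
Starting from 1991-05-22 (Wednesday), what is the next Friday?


Current: Wednesday
Target: Friday
Days ahead: 2

Next Friday: 1991-05-24


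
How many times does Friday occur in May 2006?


May 2006 has 31 days
Anchor: Jan 1, 2006. With p = 2006 - 1 = 2005: (p + p//4 - p//100 + p//400) mod 7 = (2005 + 501 - 20 + 5) mod 7 = 2491 mod 7 = 6 -> Sunday (Mon=0 ... Sun=6)
Days before May (Jan-Apr): 120; May 1 index = (6 + 120) mod 7 = 0 -> Monday
First Friday is May 5
Fridays: 5, 12, 19, 26

4 Fridays


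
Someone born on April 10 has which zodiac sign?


Date: April 10
Conventional tropical zodiac dates: Aries from March 21 onward; Taurus starts April 20
April 10 falls within the Aries range

Aries


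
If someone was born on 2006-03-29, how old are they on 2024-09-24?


Birth: 2006-03-29
Reference: 2024-09-24
Year difference: 2024 - 2006 = 18

18 years old


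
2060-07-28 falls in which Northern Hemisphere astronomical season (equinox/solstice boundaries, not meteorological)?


Date: July 28
Astronomical Summer (approx.; exact equinox/solstice day varies by year): June 21 to September 21
July 28 falls within the Summer window

Summer


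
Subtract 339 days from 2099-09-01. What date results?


Start: 2099-09-01, subtract 339 days
Back 1 day from September 1 reaches August 31, 2099 -> 338 left
August 2099 has 31 days -> back to July 31, 2099 -> 307 left
July 2099 has 31 days -> back to June 30, 2099 -> 276 left
June 2099 has 30 days -> back to May 31, 2099 -> 246 left
May 2099 has 31 days -> back to April 30, 2099 -> 215 left
April 2099 has 30 days -> back to March 31, 2099 -> 185 left
March 2099 has 31 days -> back to February 28, 2099 -> 154 left
February 2099 has 28 days -> back to January 31, 2099 -> 126 left
January 2099 has 31 days -> back to December 31, 2098 -> 95 left
December 2098 has 31 days -> back to November 30, 2098 -> 64 left
November 2098 has 30 days -> back to October 31, 2098 -> 34 left
October 2098 has 31 days -> back to September 30, 2098 -> 3 left
September 2098: 30 - 3 = 27 -> lands on September 27

Result: 2098-09-27


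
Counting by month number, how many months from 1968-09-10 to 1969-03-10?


From September 1968 to March 1969
1 year * 12 = 12 months, minus 6 months = 6

6 months


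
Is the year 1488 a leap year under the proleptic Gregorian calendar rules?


Gregorian leap year rule: divisible by 4, but not by 100, unless also by 400.
1488 is divisible by 4 but not 100 -> leap year

Yes


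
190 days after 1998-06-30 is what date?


Start: 1998-06-30, add 190 days
June 30 is the last day of June 1998 -> 190 left
July 1998 has 31 days -> 159 left
August 1998 has 31 days -> 128 left
September 1998 has 30 days -> 98 left
October 1998 has 31 days -> 67 left
November 1998 has 30 days -> 37 left
December 1998 has 31 days -> 6 left
January 1999: 6 <= 31 -> lands on January 6

Result: 1999-01-06


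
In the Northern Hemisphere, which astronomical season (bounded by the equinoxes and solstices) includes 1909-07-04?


Date: July 4
Astronomical Summer (approx.; exact equinox/solstice day varies by year): June 21 to September 21
July 4 falls within the Summer window

Summer


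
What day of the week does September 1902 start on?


Target: September 1, 1902
Anchor: Jan 1, 1902. With p = 1902 - 1 = 1901: (p + p//4 - p//100 + p//400) mod 7 = (1901 + 475 - 19 + 4) mod 7 = 2361 mod 7 = 2 -> Wednesday (Mon=0 ... Sun=6)
Days before September (Jan-Aug): 243 days
Weekday index = (2 + 243) mod 7 = 0

Monday


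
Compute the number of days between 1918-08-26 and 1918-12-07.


From 1918-08-26 to 1918-12-07
1918-08-26: days before August = 31 + 28 + 31 + 30 + 31 + 30 + 31 = 212 (1918 is not a leap year); day of year = 212 + 26 = 238
1918-12-07: days before December = 31 + 28 + 31 + 30 + 31 + 30 + 31 + 31 + 30 + 31 + 30 = 334 (1918 is not a leap year); day of year = 334 + 7 = 341
Same year: 341 - 238 = 103

103 days


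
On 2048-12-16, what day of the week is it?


Date: December 16, 2048
Anchor: Jan 1, 2048. With p = 2048 - 1 = 2047: (p + p//4 - p//100 + p//400) mod 7 = (2047 + 511 - 20 + 5) mod 7 = 2543 mod 7 = 2 -> Wednesday (Mon=0 ... Sun=6)
Days before December (Jan-Nov): 335; offset = 335 + 16 - 1 = 350
Weekday index = (2 + 350) mod 7 = 2

Day of the week: Wednesday


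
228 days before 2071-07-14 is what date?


Start: 2071-07-14, subtract 228 days
Back 14 days from July 14 reaches June 30, 2071 -> 214 left
June 2071 has 30 days -> back to May 31, 2071 -> 184 left
May 2071 has 31 days -> back to April 30, 2071 -> 153 left
April 2071 has 30 days -> back to March 31, 2071 -> 123 left
March 2071 has 31 days -> back to February 28, 2071 -> 92 left
February 2071 has 28 days -> back to January 31, 2071 -> 64 left
January 2071 has 31 days -> back to December 31, 2070 -> 33 left
December 2070 has 31 days -> back to November 30, 2070 -> 2 left
November 2070: 30 - 2 = 28 -> lands on November 28

Result: 2070-11-28


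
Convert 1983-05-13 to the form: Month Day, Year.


ISO 1983-05-13 parses as year=1983, month=05, day=13
Month 5 -> May

May 13, 1983


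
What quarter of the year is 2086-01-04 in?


Month: January (month 1)
Q1: Jan-Mar, Q2: Apr-Jun, Q3: Jul-Sep, Q4: Oct-Dec

Q1


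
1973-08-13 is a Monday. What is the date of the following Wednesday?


Current: Monday
Target: Wednesday
Days ahead: 2

Next Wednesday: 1973-08-15


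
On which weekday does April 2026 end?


April 2026 has 30 days
Anchor: Jan 1, 2026. With p = 2026 - 1 = 2025: (p + p//4 - p//100 + p//400) mod 7 = (2025 + 506 - 20 + 5) mod 7 = 2516 mod 7 = 3 -> Thursday (Mon=0 ... Sun=6)
Days before April (Jan-Mar): 90; April 1 index = (3 + 90) mod 7 = 2 -> Wednesday
Last day offset: 30 - 1 = 29 days
Weekday index = (2 + 29) mod 7 = 3

Thursday, April 30


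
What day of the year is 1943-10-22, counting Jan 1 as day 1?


Date: October 22, 1943
Days in months 1 through 9: 273
Plus 22 days in October

Day of year: 295


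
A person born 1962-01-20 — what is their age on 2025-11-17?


Birth: 1962-01-20
Reference: 2025-11-17
Year difference: 2025 - 1962 = 63

63 years old


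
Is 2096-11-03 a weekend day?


Anchor: Jan 1, 2096. With p = 2096 - 1 = 2095: (p + p//4 - p//100 + p//400) mod 7 = (2095 + 523 - 20 + 5) mod 7 = 2603 mod 7 = 6 -> Sunday (Mon=0 ... Sun=6)
Day of year: 308; offset = 307
Weekday index = (6 + 307) mod 7 = 5 -> Saturday
Weekend days: Saturday, Sunday

Yes


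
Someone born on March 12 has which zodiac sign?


Date: March 12
Conventional tropical zodiac dates: Pisces from February 19 onward; Aries starts March 21
March 12 falls within the Pisces range

Pisces


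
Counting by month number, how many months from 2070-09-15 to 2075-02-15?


From September 2070 to February 2075
5 years * 12 = 60 months, minus 7 months = 53

53 months


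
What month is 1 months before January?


January is month 1
1 - 1 = 0; wrap: 0 + 12 = 12

December


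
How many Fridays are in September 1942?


September 1942 has 30 days
Anchor: Jan 1, 1942. With p = 1942 - 1 = 1941: (p + p//4 - p//100 + p//400) mod 7 = (1941 + 485 - 19 + 4) mod 7 = 2411 mod 7 = 3 -> Thursday (Mon=0 ... Sun=6)
Days before September (Jan-Aug): 243; September 1 index = (3 + 243) mod 7 = 1 -> Tuesday
First Friday is September 4
Fridays: 4, 11, 18, 25

4 Fridays


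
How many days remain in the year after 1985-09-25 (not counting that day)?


Day of year: 268 of 365
Remaining = 365 - 268

97 days


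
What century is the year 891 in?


Century = (year - 1) // 100 + 1
= (891 - 1) // 100 + 1
= 890 // 100 + 1
= 8 + 1

9th century


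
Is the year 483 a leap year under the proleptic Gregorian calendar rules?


Gregorian leap year rule: divisible by 4, but not by 100, unless also by 400.
483 is not divisible by 4 -> not a leap year

No


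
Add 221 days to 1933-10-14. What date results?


Start: 1933-10-14, add 221 days
October 1933 has 31 days: 31 - 14 = 17 days to October 31 -> 204 left
November 1933 has 30 days -> 174 left
December 1933 has 31 days -> 143 left
January 1934 has 31 days -> 112 left
February 1934 has 28 days -> 84 left
March 1934 has 31 days -> 53 left
April 1934 has 30 days -> 23 left
May 1934: 23 <= 31 -> lands on May 23

Result: 1934-05-23


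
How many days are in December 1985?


December 1985

31 days


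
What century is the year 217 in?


Century = (year - 1) // 100 + 1
= (217 - 1) // 100 + 1
= 216 // 100 + 1
= 2 + 1

3rd century


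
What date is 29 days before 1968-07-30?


Start: 1968-07-30, subtract 29 days
30 - 29 = 1 stays within July 1968

Result: 1968-07-01


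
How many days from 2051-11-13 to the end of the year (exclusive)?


Day of year: 317 of 365
Remaining = 365 - 317

48 days


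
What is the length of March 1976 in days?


March 1976

31 days


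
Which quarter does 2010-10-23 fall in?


Month: October (month 10)
Q1: Jan-Mar, Q2: Apr-Jun, Q3: Jul-Sep, Q4: Oct-Dec

Q4


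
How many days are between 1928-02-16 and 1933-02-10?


From 1928-02-16 to 1933-02-10
1928-02-16: days before February = 31; day of year = 31 + 16 = 47
1933-02-10: days before February = 31; day of year = 31 + 10 = 41
Rest of 1928: 366 - 47 = 319
Full years 1929 (365), 1930 (365), 1931 (365), 1932 (366): 1461
Total = 319 + 1461 + 41 = 1821

1821 days


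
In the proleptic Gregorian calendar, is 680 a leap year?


Gregorian leap year rule: divisible by 4, but not by 100, unless also by 400.
680 is divisible by 4 but not 100 -> leap year

Yes


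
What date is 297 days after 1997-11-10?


Start: 1997-11-10, add 297 days
November 1997 has 30 days: 30 - 10 = 20 days to November 30 -> 277 left
December 1997 has 31 days -> 246 left
January 1998 has 31 days -> 215 left
February 1998 has 28 days -> 187 left
March 1998 has 31 days -> 156 left
April 1998 has 30 days -> 126 left
May 1998 has 31 days -> 95 left
June 1998 has 30 days -> 65 left
July 1998 has 31 days -> 34 left
August 1998 has 31 days -> 3 left
September 1998: 3 <= 30 -> lands on September 3

Result: 1998-09-03


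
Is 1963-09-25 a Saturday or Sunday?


Anchor: Jan 1, 1963. With p = 1963 - 1 = 1962: (p + p//4 - p//100 + p//400) mod 7 = (1962 + 490 - 19 + 4) mod 7 = 2437 mod 7 = 1 -> Tuesday (Mon=0 ... Sun=6)
Day of year: 268; offset = 267
Weekday index = (1 + 267) mod 7 = 2 -> Wednesday
Weekend days: Saturday, Sunday

No


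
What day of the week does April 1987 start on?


Target: April 1, 1987
Anchor: Jan 1, 1987. With p = 1987 - 1 = 1986: (p + p//4 - p//100 + p//400) mod 7 = (1986 + 496 - 19 + 4) mod 7 = 2467 mod 7 = 3 -> Thursday (Mon=0 ... Sun=6)
Days before April (Jan-Mar): 90 days
Weekday index = (3 + 90) mod 7 = 2

Wednesday


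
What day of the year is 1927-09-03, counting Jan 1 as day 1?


Date: September 3, 1927
Days in months 1 through 8: 243
Plus 3 days in September

Day of year: 246


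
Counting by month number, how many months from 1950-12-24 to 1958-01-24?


From December 1950 to January 1958
8 years * 12 = 96 months, minus 11 months = 85

85 months


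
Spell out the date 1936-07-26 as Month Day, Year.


ISO 1936-07-26 parses as year=1936, month=07, day=26
Month 7 -> July

July 26, 1936


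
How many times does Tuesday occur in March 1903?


March 1903 has 31 days
Anchor: Jan 1, 1903. With p = 1903 - 1 = 1902: (p + p//4 - p//100 + p//400) mod 7 = (1902 + 475 - 19 + 4) mod 7 = 2362 mod 7 = 3 -> Thursday (Mon=0 ... Sun=6)
Days before March (Jan-Feb): 59; March 1 index = (3 + 59) mod 7 = 6 -> Sunday
First Tuesday is March 3
Tuesdays: 3, 10, 17, 24, 31

5 Tuesdays


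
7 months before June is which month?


June is month 6
6 - 7 = -1; wrap: -1 + 12 = 11

November


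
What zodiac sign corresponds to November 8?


Date: November 8
Conventional tropical zodiac dates: Scorpio from October 23 onward; Sagittarius starts November 22
November 8 falls within the Scorpio range

Scorpio


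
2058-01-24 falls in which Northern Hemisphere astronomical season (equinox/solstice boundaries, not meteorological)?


Date: January 24
Astronomical Winter (approx.; exact equinox/solstice day varies by year): December 21 to March 19
January 24 falls within the Winter window

Winter


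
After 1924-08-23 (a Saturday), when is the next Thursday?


Current: Saturday
Target: Thursday
Days ahead: 5

Next Thursday: 1924-08-28


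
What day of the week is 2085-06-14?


Date: June 14, 2085
Anchor: Jan 1, 2085. With p = 2085 - 1 = 2084: (p + p//4 - p//100 + p//400) mod 7 = (2084 + 521 - 20 + 5) mod 7 = 2590 mod 7 = 0 -> Monday (Mon=0 ... Sun=6)
Days before June (Jan-May): 151; offset = 151 + 14 - 1 = 164
Weekday index = (0 + 164) mod 7 = 3

Day of the week: Thursday


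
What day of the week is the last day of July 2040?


July 2040 has 31 days
Anchor: Jan 1, 2040. With p = 2040 - 1 = 2039: (p + p//4 - p//100 + p//400) mod 7 = (2039 + 509 - 20 + 5) mod 7 = 2533 mod 7 = 6 -> Sunday (Mon=0 ... Sun=6)
Days before July (Jan-Jun): 182; July 1 index = (6 + 182) mod 7 = 6 -> Sunday
Last day offset: 31 - 1 = 30 days
Weekday index = (6 + 30) mod 7 = 1

Tuesday, July 31


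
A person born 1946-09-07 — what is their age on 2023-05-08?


Birth: 1946-09-07
Reference: 2023-05-08
Year difference: 2023 - 1946 = 77
Birthday not yet reached in 2023, subtract 1

76 years old


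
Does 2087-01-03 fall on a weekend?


Anchor: Jan 1, 2087. With p = 2087 - 1 = 2086: (p + p//4 - p//100 + p//400) mod 7 = (2086 + 521 - 20 + 5) mod 7 = 2592 mod 7 = 2 -> Wednesday (Mon=0 ... Sun=6)
Day of year: 3; offset = 2
Weekday index = (2 + 2) mod 7 = 4 -> Friday
Weekend days: Saturday, Sunday

No


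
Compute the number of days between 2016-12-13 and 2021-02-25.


From 2016-12-13 to 2021-02-25
2016-12-13: days before December = 31 + 29 + 31 + 30 + 31 + 30 + 31 + 31 + 30 + 31 + 30 = 335 (2016 is a leap year); day of year = 335 + 13 = 348
2021-02-25: days before February = 31; day of year = 31 + 25 = 56
Rest of 2016: 366 - 348 = 18
Full years 2017 (365), 2018 (365), 2019 (365), 2020 (366): 1461
Total = 18 + 1461 + 56 = 1535

1535 days


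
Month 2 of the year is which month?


Month 2 of 12

February


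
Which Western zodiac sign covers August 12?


Date: August 12
Conventional tropical zodiac dates: Leo from July 23 onward; Virgo starts August 23
August 12 falls within the Leo range

Leo


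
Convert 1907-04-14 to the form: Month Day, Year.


ISO 1907-04-14 parses as year=1907, month=04, day=14
Month 4 -> April

April 14, 1907


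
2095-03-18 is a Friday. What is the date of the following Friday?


Current: Friday
Target: Friday
Days ahead: 7

Next Friday: 2095-03-25


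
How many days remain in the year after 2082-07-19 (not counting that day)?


Day of year: 200 of 365
Remaining = 365 - 200

165 days


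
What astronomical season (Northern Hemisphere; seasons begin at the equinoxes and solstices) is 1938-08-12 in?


Date: August 12
Astronomical Summer (approx.; exact equinox/solstice day varies by year): June 21 to September 21
August 12 falls within the Summer window

Summer


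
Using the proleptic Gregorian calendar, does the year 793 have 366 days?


Gregorian leap year rule: divisible by 4, but not by 100, unless also by 400.
793 is not divisible by 4 -> not a leap year

No


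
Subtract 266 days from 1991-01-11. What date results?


Start: 1991-01-11, subtract 266 days
Back 11 days from January 11 reaches December 31, 1990 -> 255 left
December 1990 has 31 days -> back to November 30, 1990 -> 224 left
November 1990 has 30 days -> back to October 31, 1990 -> 194 left
October 1990 has 31 days -> back to September 30, 1990 -> 163 left
September 1990 has 30 days -> back to August 31, 1990 -> 133 left
August 1990 has 31 days -> back to July 31, 1990 -> 102 left
July 1990 has 31 days -> back to June 30, 1990 -> 71 left
June 1990 has 30 days -> back to May 31, 1990 -> 41 left
May 1990 has 31 days -> back to April 30, 1990 -> 10 left
April 1990: 30 - 10 = 20 -> lands on April 20

Result: 1990-04-20


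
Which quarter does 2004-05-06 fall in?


Month: May (month 5)
Q1: Jan-Mar, Q2: Apr-Jun, Q3: Jul-Sep, Q4: Oct-Dec

Q2


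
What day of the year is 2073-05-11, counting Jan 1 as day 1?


Date: May 11, 2073
Days in months 1 through 4: 120
Plus 11 days in May

Day of year: 131


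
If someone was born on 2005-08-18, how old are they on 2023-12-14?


Birth: 2005-08-18
Reference: 2023-12-14
Year difference: 2023 - 2005 = 18

18 years old


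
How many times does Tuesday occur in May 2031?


May 2031 has 31 days
Anchor: Jan 1, 2031. With p = 2031 - 1 = 2030: (p + p//4 - p//100 + p//400) mod 7 = (2030 + 507 - 20 + 5) mod 7 = 2522 mod 7 = 2 -> Wednesday (Mon=0 ... Sun=6)
Days before May (Jan-Apr): 120; May 1 index = (2 + 120) mod 7 = 3 -> Thursday
First Tuesday is May 6
Tuesdays: 6, 13, 20, 27

4 Tuesdays


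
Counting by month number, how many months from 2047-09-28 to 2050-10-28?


From September 2047 to October 2050
3 years * 12 = 36 months, plus 1 month = 37

37 months


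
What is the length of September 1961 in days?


September 1961

30 days


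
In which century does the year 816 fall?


Century = (year - 1) // 100 + 1
= (816 - 1) // 100 + 1
= 815 // 100 + 1
= 8 + 1

9th century


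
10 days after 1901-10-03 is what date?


Start: 1901-10-03, add 10 days
October 1901 has 31 days; 3 + 10 = 13 stays within October

Result: 1901-10-13


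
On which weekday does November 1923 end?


November 1923 has 30 days
Anchor: Jan 1, 1923. With p = 1923 - 1 = 1922: (p + p//4 - p//100 + p//400) mod 7 = (1922 + 480 - 19 + 4) mod 7 = 2387 mod 7 = 0 -> Monday (Mon=0 ... Sun=6)
Days before November (Jan-Oct): 304; November 1 index = (0 + 304) mod 7 = 3 -> Thursday
Last day offset: 30 - 1 = 29 days
Weekday index = (3 + 29) mod 7 = 4

Friday, November 30


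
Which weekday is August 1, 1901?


Target: August 1, 1901
Anchor: Jan 1, 1901. With p = 1901 - 1 = 1900: (p + p//4 - p//100 + p//400) mod 7 = (1900 + 475 - 19 + 4) mod 7 = 2360 mod 7 = 1 -> Tuesday (Mon=0 ... Sun=6)
Days before August (Jan-Jul): 212 days
Weekday index = (1 + 212) mod 7 = 3

Thursday


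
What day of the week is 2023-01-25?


Date: January 25, 2023
Anchor: Jan 1, 2023. With p = 2023 - 1 = 2022: (p + p//4 - p//100 + p//400) mod 7 = (2022 + 505 - 20 + 5) mod 7 = 2512 mod 7 = 6 -> Sunday (Mon=0 ... Sun=6)
Days into year = 25 - 1 = 24
Weekday index = (6 + 24) mod 7 = 2

Day of the week: Wednesday


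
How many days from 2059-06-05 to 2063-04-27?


From 2059-06-05 to 2063-04-27
2059-06-05: days before June = 31 + 28 + 31 + 30 + 31 = 151 (2059 is not a leap year); day of year = 151 + 5 = 156
2063-04-27: days before April = 31 + 28 + 31 = 90 (2063 is not a leap year); day of year = 90 + 27 = 117
Rest of 2059: 365 - 156 = 209
Full years 2060 (366), 2061 (365), 2062 (365): 1096
Total = 209 + 1096 + 117 = 1422

1422 days


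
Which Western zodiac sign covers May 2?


Date: May 2
Conventional tropical zodiac dates: Taurus from April 20 onward; Gemini starts May 21
May 2 falls within the Taurus range

Taurus


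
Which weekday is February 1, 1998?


Target: February 1, 1998
Anchor: Jan 1, 1998. With p = 1998 - 1 = 1997: (p + p//4 - p//100 + p//400) mod 7 = (1997 + 499 - 19 + 4) mod 7 = 2481 mod 7 = 3 -> Thursday (Mon=0 ... Sun=6)
Days before February (Jan): 31 days
Weekday index = (3 + 31) mod 7 = 6

Sunday


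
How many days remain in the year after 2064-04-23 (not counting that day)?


Day of year: 114 of 366
Remaining = 366 - 114

252 days


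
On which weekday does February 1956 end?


February 1956 has 29 days
Anchor: Jan 1, 1956. With p = 1956 - 1 = 1955: (p + p//4 - p//100 + p//400) mod 7 = (1955 + 488 - 19 + 4) mod 7 = 2428 mod 7 = 6 -> Sunday (Mon=0 ... Sun=6)
Days before February (Jan): 31; February 1 index = (6 + 31) mod 7 = 2 -> Wednesday
Last day offset: 29 - 1 = 28 days
Weekday index = (2 + 28) mod 7 = 2

Wednesday, February 29


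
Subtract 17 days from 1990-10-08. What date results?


Start: 1990-10-08, subtract 17 days
Back 8 days from October 8 reaches September 30, 1990 -> 9 left
September 1990: 30 - 9 = 21 -> lands on September 21

Result: 1990-09-21


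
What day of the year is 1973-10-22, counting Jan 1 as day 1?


Date: October 22, 1973
Days in months 1 through 9: 273
Plus 22 days in October

Day of year: 295


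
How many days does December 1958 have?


December 1958

31 days


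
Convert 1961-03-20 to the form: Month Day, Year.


ISO 1961-03-20 parses as year=1961, month=03, day=20
Month 3 -> March

March 20, 1961


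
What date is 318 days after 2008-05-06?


Start: 2008-05-06, add 318 days
May 2008 has 31 days: 31 - 6 = 25 days to May 31 -> 293 left
June 2008 has 30 days -> 263 left
July 2008 has 31 days -> 232 left
August 2008 has 31 days -> 201 left
September 2008 has 30 days -> 171 left
October 2008 has 31 days -> 140 left
November 2008 has 30 days -> 110 left
December 2008 has 31 days -> 79 left
January 2009 has 31 days -> 48 left
February 2009 has 28 days -> 20 left
March 2009: 20 <= 31 -> lands on March 20

Result: 2009-03-20


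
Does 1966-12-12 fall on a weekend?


Anchor: Jan 1, 1966. With p = 1966 - 1 = 1965: (p + p//4 - p//100 + p//400) mod 7 = (1965 + 491 - 19 + 4) mod 7 = 2441 mod 7 = 5 -> Saturday (Mon=0 ... Sun=6)
Day of year: 346; offset = 345
Weekday index = (5 + 345) mod 7 = 0 -> Monday
Weekend days: Saturday, Sunday

No


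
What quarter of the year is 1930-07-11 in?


Month: July (month 7)
Q1: Jan-Mar, Q2: Apr-Jun, Q3: Jul-Sep, Q4: Oct-Dec

Q3


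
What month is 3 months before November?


November is month 11
11 - 3 = 8

August


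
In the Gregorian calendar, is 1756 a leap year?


Gregorian leap year rule: divisible by 4, but not by 100, unless also by 400.
1756 is divisible by 4 but not 100 -> leap year

Yes


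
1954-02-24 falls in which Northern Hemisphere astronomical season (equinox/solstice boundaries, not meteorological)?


Date: February 24
Astronomical Winter (approx.; exact equinox/solstice day varies by year): December 21 to March 19
February 24 falls within the Winter window

Winter


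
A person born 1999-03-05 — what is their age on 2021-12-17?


Birth: 1999-03-05
Reference: 2021-12-17
Year difference: 2021 - 1999 = 22

22 years old


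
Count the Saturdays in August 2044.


August 2044 has 31 days
Anchor: Jan 1, 2044. With p = 2044 - 1 = 2043: (p + p//4 - p//100 + p//400) mod 7 = (2043 + 510 - 20 + 5) mod 7 = 2538 mod 7 = 4 -> Friday (Mon=0 ... Sun=6)
Days before August (Jan-Jul): 213; August 1 index = (4 + 213) mod 7 = 0 -> Monday
First Saturday is August 6
Saturdays: 6, 13, 20, 27

4 Saturdays


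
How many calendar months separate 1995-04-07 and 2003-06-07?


From April 1995 to June 2003
8 years * 12 = 96 months, plus 2 months = 98

98 months


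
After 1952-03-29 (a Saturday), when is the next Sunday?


Current: Saturday
Target: Sunday
Days ahead: 1

Next Sunday: 1952-03-30


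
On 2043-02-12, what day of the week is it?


Date: February 12, 2043
Anchor: Jan 1, 2043. With p = 2043 - 1 = 2042: (p + p//4 - p//100 + p//400) mod 7 = (2042 + 510 - 20 + 5) mod 7 = 2537 mod 7 = 3 -> Thursday (Mon=0 ... Sun=6)
Days before February (Jan): 31; offset = 31 + 12 - 1 = 42
Weekday index = (3 + 42) mod 7 = 3

Day of the week: Thursday


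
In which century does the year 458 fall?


Century = (year - 1) // 100 + 1
= (458 - 1) // 100 + 1
= 457 // 100 + 1
= 4 + 1

5th century


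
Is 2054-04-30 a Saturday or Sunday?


Anchor: Jan 1, 2054. With p = 2054 - 1 = 2053: (p + p//4 - p//100 + p//400) mod 7 = (2053 + 513 - 20 + 5) mod 7 = 2551 mod 7 = 3 -> Thursday (Mon=0 ... Sun=6)
Day of year: 120; offset = 119
Weekday index = (3 + 119) mod 7 = 3 -> Thursday
Weekend days: Saturday, Sunday

No


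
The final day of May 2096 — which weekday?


May 2096 has 31 days
Anchor: Jan 1, 2096. With p = 2096 - 1 = 2095: (p + p//4 - p//100 + p//400) mod 7 = (2095 + 523 - 20 + 5) mod 7 = 2603 mod 7 = 6 -> Sunday (Mon=0 ... Sun=6)
Days before May (Jan-Apr): 121; May 1 index = (6 + 121) mod 7 = 1 -> Tuesday
Last day offset: 31 - 1 = 30 days
Weekday index = (1 + 30) mod 7 = 3

Thursday, May 31


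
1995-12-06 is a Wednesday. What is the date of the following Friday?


Current: Wednesday
Target: Friday
Days ahead: 2

Next Friday: 1995-12-08


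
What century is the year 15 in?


Century = (year - 1) // 100 + 1
= (15 - 1) // 100 + 1
= 14 // 100 + 1
= 0 + 1

1st century


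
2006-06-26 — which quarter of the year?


Month: June (month 6)
Q1: Jan-Mar, Q2: Apr-Jun, Q3: Jul-Sep, Q4: Oct-Dec

Q2


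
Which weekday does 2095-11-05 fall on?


Date: November 5, 2095
Anchor: Jan 1, 2095. With p = 2095 - 1 = 2094: (p + p//4 - p//100 + p//400) mod 7 = (2094 + 523 - 20 + 5) mod 7 = 2602 mod 7 = 5 -> Saturday (Mon=0 ... Sun=6)
Days before November (Jan-Oct): 304; offset = 304 + 5 - 1 = 308
Weekday index = (5 + 308) mod 7 = 5

Day of the week: Saturday


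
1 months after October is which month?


October is month 10
10 + 1 = 11

November


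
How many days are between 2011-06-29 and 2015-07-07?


From 2011-06-29 to 2015-07-07
2011-06-29: days before June = 31 + 28 + 31 + 30 + 31 = 151 (2011 is not a leap year); day of year = 151 + 29 = 180
2015-07-07: days before July = 31 + 28 + 31 + 30 + 31 + 30 = 181 (2015 is not a leap year); day of year = 181 + 7 = 188
Rest of 2011: 365 - 180 = 185
Full years 2012 (366), 2013 (365), 2014 (365): 1096
Total = 185 + 1096 + 188 = 1469

1469 days


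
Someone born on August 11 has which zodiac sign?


Date: August 11
Conventional tropical zodiac dates: Leo from July 23 onward; Virgo starts August 23
August 11 falls within the Leo range

Leo


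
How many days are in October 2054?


October 2054

31 days


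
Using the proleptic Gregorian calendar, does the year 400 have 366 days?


Gregorian leap year rule: divisible by 4, but not by 100, unless also by 400.
400 is divisible by 400 -> leap year

Yes


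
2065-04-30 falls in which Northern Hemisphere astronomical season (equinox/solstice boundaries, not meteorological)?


Date: April 30
Astronomical Spring (approx.; exact equinox/solstice day varies by year): March 20 to June 20
April 30 falls within the Spring window

Spring


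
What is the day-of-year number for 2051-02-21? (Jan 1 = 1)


Date: February 21, 2051
Days in months 1 through 1: 31
Plus 21 days in February

Day of year: 52


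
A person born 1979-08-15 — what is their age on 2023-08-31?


Birth: 1979-08-15
Reference: 2023-08-31
Year difference: 2023 - 1979 = 44

44 years old


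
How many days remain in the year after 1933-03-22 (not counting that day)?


Day of year: 81 of 365
Remaining = 365 - 81

284 days


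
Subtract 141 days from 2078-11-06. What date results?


Start: 2078-11-06, subtract 141 days
Back 6 days from November 6 reaches October 31, 2078 -> 135 left
October 2078 has 31 days -> back to September 30, 2078 -> 104 left
September 2078 has 30 days -> back to August 31, 2078 -> 74 left
August 2078 has 31 days -> back to July 31, 2078 -> 43 left
July 2078 has 31 days -> back to June 30, 2078 -> 12 left
June 2078: 30 - 12 = 18 -> lands on June 18

Result: 2078-06-18


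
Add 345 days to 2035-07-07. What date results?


Start: 2035-07-07, add 345 days
July 2035 has 31 days: 31 - 7 = 24 days to July 31 -> 321 left
August 2035 has 31 days -> 290 left
September 2035 has 30 days -> 260 left
October 2035 has 31 days -> 229 left
November 2035 has 30 days -> 199 left
December 2035 has 31 days -> 168 left
January 2036 has 31 days -> 137 left
February 2036 has 29 days -> 108 left
March 2036 has 31 days -> 77 left
April 2036 has 30 days -> 47 left
May 2036 has 31 days -> 16 left
June 2036: 16 <= 30 -> lands on June 16

Result: 2036-06-16


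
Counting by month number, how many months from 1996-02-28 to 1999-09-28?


From February 1996 to September 1999
3 years * 12 = 36 months, plus 7 months = 43

43 months


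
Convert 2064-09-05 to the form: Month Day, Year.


ISO 2064-09-05 parses as year=2064, month=09, day=05
Month 9 -> September

September 5, 2064


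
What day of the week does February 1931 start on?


Target: February 1, 1931
Anchor: Jan 1, 1931. With p = 1931 - 1 = 1930: (p + p//4 - p//100 + p//400) mod 7 = (1930 + 482 - 19 + 4) mod 7 = 2397 mod 7 = 3 -> Thursday (Mon=0 ... Sun=6)
Days before February (Jan): 31 days
Weekday index = (3 + 31) mod 7 = 6

Sunday


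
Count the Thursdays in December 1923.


December 1923 has 31 days
Anchor: Jan 1, 1923. With p = 1923 - 1 = 1922: (p + p//4 - p//100 + p//400) mod 7 = (1922 + 480 - 19 + 4) mod 7 = 2387 mod 7 = 0 -> Monday (Mon=0 ... Sun=6)
Days before December (Jan-Nov): 334; December 1 index = (0 + 334) mod 7 = 5 -> Saturday
First Thursday is December 6
Thursdays: 6, 13, 20, 27

4 Thursdays


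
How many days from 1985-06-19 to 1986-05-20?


From 1985-06-19 to 1986-05-20
1985-06-19: days before June = 31 + 28 + 31 + 30 + 31 = 151 (1985 is not a leap year); day of year = 151 + 19 = 170
1986-05-20: days before May = 31 + 28 + 31 + 30 = 120 (1986 is not a leap year); day of year = 120 + 20 = 140
Rest of 1985: 365 - 170 = 195
Total = 195 + 140 = 335

335 days


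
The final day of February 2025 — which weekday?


February 2025 has 28 days
Anchor: Jan 1, 2025. With p = 2025 - 1 = 2024: (p + p//4 - p//100 + p//400) mod 7 = (2024 + 506 - 20 + 5) mod 7 = 2515 mod 7 = 2 -> Wednesday (Mon=0 ... Sun=6)
Days before February (Jan): 31; February 1 index = (2 + 31) mod 7 = 5 -> Saturday
Last day offset: 28 - 1 = 27 days
Weekday index = (5 + 27) mod 7 = 4

Friday, February 28


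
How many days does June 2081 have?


June 2081

30 days


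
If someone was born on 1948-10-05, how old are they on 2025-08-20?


Birth: 1948-10-05
Reference: 2025-08-20
Year difference: 2025 - 1948 = 77
Birthday not yet reached in 2025, subtract 1

76 years old


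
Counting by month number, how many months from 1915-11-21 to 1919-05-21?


From November 1915 to May 1919
4 years * 12 = 48 months, minus 6 months = 42

42 months


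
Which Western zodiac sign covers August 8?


Date: August 8
Conventional tropical zodiac dates: Leo from July 23 onward; Virgo starts August 23
August 8 falls within the Leo range

Leo


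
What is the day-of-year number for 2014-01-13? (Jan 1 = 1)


Date: January 13, 2014
No months before January
Plus 13 days in January

Day of year: 13


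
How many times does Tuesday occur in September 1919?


September 1919 has 30 days
Anchor: Jan 1, 1919. With p = 1919 - 1 = 1918: (p + p//4 - p//100 + p//400) mod 7 = (1918 + 479 - 19 + 4) mod 7 = 2382 mod 7 = 2 -> Wednesday (Mon=0 ... Sun=6)
Days before September (Jan-Aug): 243; September 1 index = (2 + 243) mod 7 = 0 -> Monday
First Tuesday is September 2
Tuesdays: 2, 9, 16, 23, 30

5 Tuesdays


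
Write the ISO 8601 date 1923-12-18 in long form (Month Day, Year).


ISO 1923-12-18 parses as year=1923, month=12, day=18
Month 12 -> December

December 18, 1923


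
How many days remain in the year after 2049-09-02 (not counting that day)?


Day of year: 245 of 365
Remaining = 365 - 245

120 days


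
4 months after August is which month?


August is month 8
8 + 4 = 12

December


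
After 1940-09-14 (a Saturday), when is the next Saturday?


Current: Saturday
Target: Saturday
Days ahead: 7

Next Saturday: 1940-09-21


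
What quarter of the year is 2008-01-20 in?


Month: January (month 1)
Q1: Jan-Mar, Q2: Apr-Jun, Q3: Jul-Sep, Q4: Oct-Dec

Q1


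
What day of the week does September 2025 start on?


Target: September 1, 2025
Anchor: Jan 1, 2025. With p = 2025 - 1 = 2024: (p + p//4 - p//100 + p//400) mod 7 = (2024 + 506 - 20 + 5) mod 7 = 2515 mod 7 = 2 -> Wednesday (Mon=0 ... Sun=6)
Days before September (Jan-Aug): 243 days
Weekday index = (2 + 243) mod 7 = 0

Monday
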